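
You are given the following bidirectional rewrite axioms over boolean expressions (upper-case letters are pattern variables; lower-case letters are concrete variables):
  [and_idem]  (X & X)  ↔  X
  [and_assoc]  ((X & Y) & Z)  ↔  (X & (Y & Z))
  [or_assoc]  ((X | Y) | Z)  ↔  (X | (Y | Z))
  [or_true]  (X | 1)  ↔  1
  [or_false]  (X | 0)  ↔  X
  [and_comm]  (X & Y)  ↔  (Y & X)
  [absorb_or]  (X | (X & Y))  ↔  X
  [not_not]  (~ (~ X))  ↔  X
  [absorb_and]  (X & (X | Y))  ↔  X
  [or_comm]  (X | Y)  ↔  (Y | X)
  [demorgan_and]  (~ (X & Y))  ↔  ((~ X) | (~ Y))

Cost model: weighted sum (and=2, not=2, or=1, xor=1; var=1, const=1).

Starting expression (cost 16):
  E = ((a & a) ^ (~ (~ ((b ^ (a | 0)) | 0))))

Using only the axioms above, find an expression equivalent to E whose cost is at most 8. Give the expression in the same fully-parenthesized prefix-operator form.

step 1: or_false (→) rewrites (a | 0) into a, now ((a & a) ^ (~ (~ ((b ^ a) | 0))))
step 2: not_not (→) rewrites (~ (~ ((b ^ a) | 0))) into ((b ^ a) | 0), now ((a & a) ^ ((b ^ a) | 0))
step 3: or_false (→) rewrites ((b ^ a) | 0) into (b ^ a), reaching cost 8 (bound 8)

((a & a) ^ (b ^ a))   [cost 8]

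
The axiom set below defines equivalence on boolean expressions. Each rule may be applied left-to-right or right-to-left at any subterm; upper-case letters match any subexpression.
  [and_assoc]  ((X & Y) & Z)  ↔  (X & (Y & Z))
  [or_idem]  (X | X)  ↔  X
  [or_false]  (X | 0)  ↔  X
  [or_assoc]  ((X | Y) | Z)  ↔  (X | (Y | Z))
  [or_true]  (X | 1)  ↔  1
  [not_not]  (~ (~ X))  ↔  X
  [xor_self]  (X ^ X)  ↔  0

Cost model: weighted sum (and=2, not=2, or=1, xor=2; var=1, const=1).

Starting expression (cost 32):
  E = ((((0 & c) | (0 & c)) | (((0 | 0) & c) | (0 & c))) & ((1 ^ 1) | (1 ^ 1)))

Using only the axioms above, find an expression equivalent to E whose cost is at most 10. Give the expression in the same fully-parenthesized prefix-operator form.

((0 & c) & (1 ^ 1))   [cost 10]

1. [or_false →] (0 | 0)  →  0;  E = ((((0 & c) | (0 & c)) | ((0 & c) | (0 & c))) & ((1 ^ 1) | (1 ^ 1)))
2. [or_idem →] (((0 & c) | (0 & c)) | ((0 & c) | (0 & c)))  →  ((0 & c) | (0 & c));  E = (((0 & c) | (0 & c)) & ((1 ^ 1) | (1 ^ 1)))
3. [or_idem →] ((1 ^ 1) | (1 ^ 1))  →  (1 ^ 1);  E = (((0 & c) | (0 & c)) & (1 ^ 1))
4. [or_idem →] ((0 & c) | (0 & c))  →  (0 & c);  cost 10 ≤ 10, done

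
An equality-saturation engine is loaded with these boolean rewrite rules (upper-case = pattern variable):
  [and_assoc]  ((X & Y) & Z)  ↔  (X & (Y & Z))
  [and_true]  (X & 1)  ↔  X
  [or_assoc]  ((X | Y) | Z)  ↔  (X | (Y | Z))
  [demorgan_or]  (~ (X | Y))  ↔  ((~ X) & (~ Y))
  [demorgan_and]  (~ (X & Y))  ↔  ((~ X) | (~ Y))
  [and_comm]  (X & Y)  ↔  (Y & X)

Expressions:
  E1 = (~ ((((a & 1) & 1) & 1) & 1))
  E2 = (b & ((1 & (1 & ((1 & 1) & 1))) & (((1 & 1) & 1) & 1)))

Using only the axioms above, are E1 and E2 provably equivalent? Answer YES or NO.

NO

The axioms are sound identities: if E1 ↔* E2 then E1 and E2 evaluate identically under any assignment.
Under a=0, b=0: E1 evaluates to 1, E2 to 0. Distinct ⇒ no rewrite sequence connects them.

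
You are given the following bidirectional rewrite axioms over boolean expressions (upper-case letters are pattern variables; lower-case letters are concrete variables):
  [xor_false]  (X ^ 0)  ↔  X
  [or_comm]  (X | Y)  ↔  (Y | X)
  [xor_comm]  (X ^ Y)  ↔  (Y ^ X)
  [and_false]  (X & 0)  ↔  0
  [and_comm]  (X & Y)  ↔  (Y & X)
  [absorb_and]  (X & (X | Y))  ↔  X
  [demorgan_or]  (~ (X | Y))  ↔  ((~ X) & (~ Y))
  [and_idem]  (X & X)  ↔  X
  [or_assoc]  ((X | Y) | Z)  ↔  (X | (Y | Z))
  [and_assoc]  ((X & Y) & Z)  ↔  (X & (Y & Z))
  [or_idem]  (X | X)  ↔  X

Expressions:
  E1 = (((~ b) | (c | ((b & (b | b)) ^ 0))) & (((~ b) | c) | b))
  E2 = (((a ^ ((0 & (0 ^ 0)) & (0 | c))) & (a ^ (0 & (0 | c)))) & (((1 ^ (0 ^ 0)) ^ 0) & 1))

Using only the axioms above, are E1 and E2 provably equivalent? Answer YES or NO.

NO

Every axiom is a valid identity, so a rewrite proof would force E1 and E2 to agree under every assignment.
At a=0, b=0, c=0: E1 = 1 but E2 = 0; they differ, so no derivation exists.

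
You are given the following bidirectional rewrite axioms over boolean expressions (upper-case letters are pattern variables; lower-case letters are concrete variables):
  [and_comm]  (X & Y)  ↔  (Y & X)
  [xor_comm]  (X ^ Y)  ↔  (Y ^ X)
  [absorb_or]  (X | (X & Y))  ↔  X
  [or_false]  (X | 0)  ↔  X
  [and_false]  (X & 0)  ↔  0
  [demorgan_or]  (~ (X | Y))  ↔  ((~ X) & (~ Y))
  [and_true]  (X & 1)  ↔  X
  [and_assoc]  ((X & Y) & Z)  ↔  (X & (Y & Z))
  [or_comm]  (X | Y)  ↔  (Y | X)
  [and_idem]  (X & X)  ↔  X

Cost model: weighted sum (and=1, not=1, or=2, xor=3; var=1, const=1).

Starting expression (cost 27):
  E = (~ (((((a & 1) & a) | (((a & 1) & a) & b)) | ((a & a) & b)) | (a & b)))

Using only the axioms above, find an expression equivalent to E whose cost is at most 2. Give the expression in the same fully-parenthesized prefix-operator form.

(~ a)   [cost 2]

(1) (((a & 1) & a) | (((a & 1) & a) & b))  =[absorb_or →]=  ((a & 1) & a)    ⊢ (~ ((((a & 1) & a) | ((a & a) & b)) | (a & b)))
(2) (a & 1)  =[and_true →]=  a    ⊢ (~ (((a & a) | ((a & a) & b)) | (a & b)))
(3) ((a & a) | ((a & a) & b))  =[absorb_or →]=  (a & a)    ⊢ (~ ((a & a) | (a & b)))
(4) (a & a)  =[and_idem →]=  a    ⊢ (~ (a | (a & b)))
(5) (a | (a & b))  =[absorb_or →]=  a    ⊢ cost 2, within 2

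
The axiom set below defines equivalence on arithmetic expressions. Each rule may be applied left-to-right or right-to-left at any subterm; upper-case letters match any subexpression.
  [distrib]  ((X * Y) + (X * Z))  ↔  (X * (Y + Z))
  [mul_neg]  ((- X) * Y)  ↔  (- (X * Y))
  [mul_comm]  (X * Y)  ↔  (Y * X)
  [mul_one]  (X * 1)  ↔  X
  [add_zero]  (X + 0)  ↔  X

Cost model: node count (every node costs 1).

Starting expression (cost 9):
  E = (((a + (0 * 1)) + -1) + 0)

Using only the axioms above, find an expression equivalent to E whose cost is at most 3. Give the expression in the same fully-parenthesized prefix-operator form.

(1) (((a + (0 * 1)) + -1) + 0)  =[add_zero →]=  ((a + (0 * 1)) + -1)
(2) (0 * 1)  =[mul_one →]=  0    ⊢ ((a + 0) + -1)
(3) (a + 0)  =[add_zero →]=  a    ⊢ cost 3, within 3

(a + -1)   [cost 3]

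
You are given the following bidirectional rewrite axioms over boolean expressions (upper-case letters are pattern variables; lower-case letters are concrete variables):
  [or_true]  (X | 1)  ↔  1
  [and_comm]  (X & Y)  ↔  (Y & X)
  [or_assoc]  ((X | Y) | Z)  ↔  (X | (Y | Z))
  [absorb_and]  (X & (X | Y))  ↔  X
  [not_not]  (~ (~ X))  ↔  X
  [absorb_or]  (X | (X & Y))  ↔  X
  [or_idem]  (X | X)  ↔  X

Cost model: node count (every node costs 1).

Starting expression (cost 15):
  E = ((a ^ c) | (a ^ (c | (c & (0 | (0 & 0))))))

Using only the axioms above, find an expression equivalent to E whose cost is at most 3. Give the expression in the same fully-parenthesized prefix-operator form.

1. [absorb_or →] (0 | (0 & 0))  →  0;  E = ((a ^ c) | (a ^ (c | (c & 0))))
2. [absorb_or →] (c | (c & 0))  →  c;  E = ((a ^ c) | (a ^ c))
3. [or_idem →] ((a ^ c) | (a ^ c))  →  (a ^ c);  cost 3 ≤ 3, done

(a ^ c)   [cost 3]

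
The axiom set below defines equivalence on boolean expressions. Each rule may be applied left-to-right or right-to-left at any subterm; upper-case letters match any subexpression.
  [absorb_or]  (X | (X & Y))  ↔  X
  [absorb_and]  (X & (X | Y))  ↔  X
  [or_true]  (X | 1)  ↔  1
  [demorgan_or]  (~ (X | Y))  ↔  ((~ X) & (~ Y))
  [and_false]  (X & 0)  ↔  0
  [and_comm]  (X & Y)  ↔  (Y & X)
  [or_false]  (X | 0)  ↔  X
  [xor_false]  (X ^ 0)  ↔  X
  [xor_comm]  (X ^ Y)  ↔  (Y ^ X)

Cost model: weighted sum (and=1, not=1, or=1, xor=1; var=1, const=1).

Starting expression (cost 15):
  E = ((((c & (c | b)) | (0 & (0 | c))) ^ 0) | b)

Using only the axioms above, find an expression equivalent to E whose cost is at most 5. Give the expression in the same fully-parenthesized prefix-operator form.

(1) (0 & (0 | c))  =[absorb_and →]=  0    ⊢ ((((c & (c | b)) | 0) ^ 0) | b)
(2) (c & (c | b))  =[absorb_and →]=  c    ⊢ (((c | 0) ^ 0) | b)
(3) (c | 0)  =[or_false →]=  c    ⊢ cost 5, within 5

((c ^ 0) | b)   [cost 5]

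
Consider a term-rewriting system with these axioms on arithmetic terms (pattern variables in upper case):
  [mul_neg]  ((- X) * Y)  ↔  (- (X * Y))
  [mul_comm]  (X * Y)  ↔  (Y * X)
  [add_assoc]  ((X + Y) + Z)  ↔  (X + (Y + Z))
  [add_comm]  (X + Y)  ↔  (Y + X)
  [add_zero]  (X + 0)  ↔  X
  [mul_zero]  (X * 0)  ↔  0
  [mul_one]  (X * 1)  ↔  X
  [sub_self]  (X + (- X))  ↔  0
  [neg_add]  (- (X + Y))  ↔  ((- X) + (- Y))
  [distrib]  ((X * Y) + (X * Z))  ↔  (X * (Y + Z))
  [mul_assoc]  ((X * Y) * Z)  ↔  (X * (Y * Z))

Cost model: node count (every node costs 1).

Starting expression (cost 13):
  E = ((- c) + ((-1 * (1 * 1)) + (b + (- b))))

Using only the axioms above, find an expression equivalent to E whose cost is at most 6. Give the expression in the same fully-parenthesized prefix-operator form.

step 1: sub_self (→) rewrites (b + (- b)) into 0, now ((- c) + ((-1 * (1 * 1)) + 0))
step 2: mul_one (→) rewrites (1 * 1) into 1, now ((- c) + ((-1 * 1) + 0))
step 3: mul_one (→) rewrites (-1 * 1) into -1, reaching cost 6 (bound 6)

((- c) + (-1 + 0))   [cost 6]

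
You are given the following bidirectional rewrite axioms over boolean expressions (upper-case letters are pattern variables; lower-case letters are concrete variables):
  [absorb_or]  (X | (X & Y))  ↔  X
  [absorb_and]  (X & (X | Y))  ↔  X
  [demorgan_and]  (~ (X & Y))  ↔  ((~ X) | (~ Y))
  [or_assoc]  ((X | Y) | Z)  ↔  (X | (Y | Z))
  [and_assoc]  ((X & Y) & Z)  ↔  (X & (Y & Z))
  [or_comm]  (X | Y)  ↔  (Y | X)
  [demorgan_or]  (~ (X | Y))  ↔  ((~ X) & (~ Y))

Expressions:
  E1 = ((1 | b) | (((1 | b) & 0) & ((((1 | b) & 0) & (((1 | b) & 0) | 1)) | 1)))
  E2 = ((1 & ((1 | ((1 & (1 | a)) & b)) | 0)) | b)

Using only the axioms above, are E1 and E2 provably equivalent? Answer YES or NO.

YES

step 1: absorb_and (→) rewrites (((1 | b) & 0) & (((1 | b) & 0) | 1)) into ((1 | b) & 0), now ((1 | b) | (((1 | b) & 0) & (((1 | b) & 0) | 1)))
step 2: absorb_and (→) rewrites (((1 | b) & 0) & (((1 | b) & 0) | 1)) into ((1 | b) & 0), now ((1 | b) | ((1 | b) & 0))
step 3: absorb_or (→) rewrites ((1 | b) | ((1 | b) & 0)) into (1 | b)
step 4: absorb_and (←) rewrites 1 into (1 & (1 | 0)), now ((1 & (1 | 0)) | b)
step 5: absorb_or (←) rewrites 1 into (1 | (1 & b)), now ((1 & ((1 | (1 & b)) | 0)) | b)
step 6: absorb_and (←) rewrites 1 into (1 & (1 | a)), which is E2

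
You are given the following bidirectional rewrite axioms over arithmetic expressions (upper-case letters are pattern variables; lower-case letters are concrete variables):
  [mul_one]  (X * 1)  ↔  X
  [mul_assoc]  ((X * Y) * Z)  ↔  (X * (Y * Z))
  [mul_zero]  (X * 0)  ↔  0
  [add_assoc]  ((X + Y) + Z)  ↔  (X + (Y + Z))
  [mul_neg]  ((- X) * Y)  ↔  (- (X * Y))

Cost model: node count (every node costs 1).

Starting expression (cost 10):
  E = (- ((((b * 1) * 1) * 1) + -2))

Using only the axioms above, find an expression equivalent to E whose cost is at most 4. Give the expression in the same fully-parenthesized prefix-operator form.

(1) ((b * 1) * 1)  =[mul_one →]=  (b * 1)    ⊢ (- (((b * 1) * 1) + -2))
(2) ((b * 1) * 1)  =[mul_one →]=  (b * 1)    ⊢ (- ((b * 1) + -2))
(3) (b * 1)  =[mul_one →]=  b    ⊢ cost 4, within 4

(- (b + -2))   [cost 4]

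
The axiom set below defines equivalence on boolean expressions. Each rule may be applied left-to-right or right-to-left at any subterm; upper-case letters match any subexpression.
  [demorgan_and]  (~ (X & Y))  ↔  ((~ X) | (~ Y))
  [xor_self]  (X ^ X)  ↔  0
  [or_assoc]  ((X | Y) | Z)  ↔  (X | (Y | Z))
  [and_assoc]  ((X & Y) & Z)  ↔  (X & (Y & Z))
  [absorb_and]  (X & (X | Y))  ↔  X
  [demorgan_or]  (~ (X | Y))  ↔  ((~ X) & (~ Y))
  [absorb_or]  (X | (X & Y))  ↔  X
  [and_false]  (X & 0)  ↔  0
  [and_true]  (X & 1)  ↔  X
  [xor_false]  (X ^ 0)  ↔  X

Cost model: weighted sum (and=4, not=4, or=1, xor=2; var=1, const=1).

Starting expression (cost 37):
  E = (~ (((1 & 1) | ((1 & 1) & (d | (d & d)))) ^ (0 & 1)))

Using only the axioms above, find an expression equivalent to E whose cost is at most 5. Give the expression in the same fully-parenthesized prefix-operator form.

1. [absorb_or →] (d | (d & d))  →  d;  E = (~ (((1 & 1) | ((1 & 1) & d)) ^ (0 & 1)))
2. [absorb_or →] ((1 & 1) | ((1 & 1) & d))  →  (1 & 1);  E = (~ ((1 & 1) ^ (0 & 1)))
3. [and_true →] (0 & 1)  →  0;  E = (~ ((1 & 1) ^ 0))
4. [xor_false →] ((1 & 1) ^ 0)  →  (1 & 1);  E = (~ (1 & 1))
5. [and_true →] (1 & 1)  →  1;  cost 5 ≤ 5, done

(~ 1)   [cost 5]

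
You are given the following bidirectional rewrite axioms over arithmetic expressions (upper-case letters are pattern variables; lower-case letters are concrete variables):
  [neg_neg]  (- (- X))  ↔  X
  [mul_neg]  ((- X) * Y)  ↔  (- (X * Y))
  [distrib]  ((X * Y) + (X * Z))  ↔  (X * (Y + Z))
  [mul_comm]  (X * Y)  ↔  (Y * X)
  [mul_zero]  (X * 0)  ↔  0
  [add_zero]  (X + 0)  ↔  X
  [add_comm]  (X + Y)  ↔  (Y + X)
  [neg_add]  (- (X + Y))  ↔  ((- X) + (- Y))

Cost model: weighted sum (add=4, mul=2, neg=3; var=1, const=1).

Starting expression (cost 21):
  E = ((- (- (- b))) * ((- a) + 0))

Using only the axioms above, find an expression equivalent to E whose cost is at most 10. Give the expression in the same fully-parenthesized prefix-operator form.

1. [neg_neg →] (- (- (- b)))  →  (- b);  E = ((- b) * ((- a) + 0))
2. [mul_comm →] ((- b) * ((- a) + 0))  →  (((- a) + 0) * (- b))
3. [add_zero →] ((- a) + 0)  →  (- a);  cost 10 ≤ 10, done

((- a) * (- b))   [cost 10]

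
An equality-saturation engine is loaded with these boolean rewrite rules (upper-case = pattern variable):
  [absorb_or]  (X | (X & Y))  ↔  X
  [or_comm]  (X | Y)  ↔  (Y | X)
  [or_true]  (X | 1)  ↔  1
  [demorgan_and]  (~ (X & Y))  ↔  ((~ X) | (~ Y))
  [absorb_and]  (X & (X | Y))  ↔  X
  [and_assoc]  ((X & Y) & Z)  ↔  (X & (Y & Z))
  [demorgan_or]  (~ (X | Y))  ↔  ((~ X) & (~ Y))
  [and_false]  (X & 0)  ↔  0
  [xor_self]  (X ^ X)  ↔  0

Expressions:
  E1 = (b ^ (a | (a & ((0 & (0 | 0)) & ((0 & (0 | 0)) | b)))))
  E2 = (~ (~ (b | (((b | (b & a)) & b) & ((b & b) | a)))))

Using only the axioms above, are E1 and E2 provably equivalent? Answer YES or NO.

All listed rules preserve value, hence provable equivalence implies equal values everywhere; look for a separating assignment.
a=1, b=0 gives E1 ↦ 1, E2 ↦ 0; values differ ⇒ not provably equivalent.

NO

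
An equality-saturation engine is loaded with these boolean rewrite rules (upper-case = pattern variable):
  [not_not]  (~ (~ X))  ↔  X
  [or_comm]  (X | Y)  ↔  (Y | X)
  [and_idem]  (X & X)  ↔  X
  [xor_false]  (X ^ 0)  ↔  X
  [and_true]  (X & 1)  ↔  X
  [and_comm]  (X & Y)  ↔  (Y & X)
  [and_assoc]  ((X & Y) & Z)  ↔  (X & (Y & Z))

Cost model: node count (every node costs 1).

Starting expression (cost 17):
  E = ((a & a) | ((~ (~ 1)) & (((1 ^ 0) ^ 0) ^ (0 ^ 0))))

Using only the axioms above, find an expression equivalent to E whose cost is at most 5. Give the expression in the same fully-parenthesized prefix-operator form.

(a | (1 & 1))   [cost 5]

(1) ((1 ^ 0) ^ 0)  =[xor_false →]=  (1 ^ 0)    ⊢ ((a & a) | ((~ (~ 1)) & ((1 ^ 0) ^ (0 ^ 0))))
(2) (1 ^ 0)  =[xor_false →]=  1    ⊢ ((a & a) | ((~ (~ 1)) & (1 ^ (0 ^ 0))))
(3) (a & a)  =[and_idem →]=  a    ⊢ (a | ((~ (~ 1)) & (1 ^ (0 ^ 0))))
(4) (0 ^ 0)  =[xor_false →]=  0    ⊢ (a | ((~ (~ 1)) & (1 ^ 0)))
(5) (~ (~ 1))  =[not_not →]=  1    ⊢ (a | (1 & (1 ^ 0)))
(6) (1 ^ 0)  =[xor_false →]=  1    ⊢ cost 5, within 5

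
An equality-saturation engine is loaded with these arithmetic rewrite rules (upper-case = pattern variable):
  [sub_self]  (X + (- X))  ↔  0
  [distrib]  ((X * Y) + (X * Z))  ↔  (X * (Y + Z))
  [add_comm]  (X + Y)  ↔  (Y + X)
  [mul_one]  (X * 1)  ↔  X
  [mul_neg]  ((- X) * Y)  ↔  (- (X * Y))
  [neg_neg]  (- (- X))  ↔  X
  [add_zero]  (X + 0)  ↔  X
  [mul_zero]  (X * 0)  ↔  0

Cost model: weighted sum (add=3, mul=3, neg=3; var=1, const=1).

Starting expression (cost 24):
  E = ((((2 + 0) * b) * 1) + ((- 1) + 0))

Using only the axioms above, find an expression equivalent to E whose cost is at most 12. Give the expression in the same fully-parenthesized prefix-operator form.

step 1: mul_one (→) rewrites (((2 + 0) * b) * 1) into ((2 + 0) * b), now (((2 + 0) * b) + ((- 1) + 0))
step 2: add_zero (→) rewrites ((- 1) + 0) into (- 1), now (((2 + 0) * b) + (- 1))
step 3: add_zero (→) rewrites (2 + 0) into 2, reaching cost 12 (bound 12)

((2 * b) + (- 1))   [cost 12]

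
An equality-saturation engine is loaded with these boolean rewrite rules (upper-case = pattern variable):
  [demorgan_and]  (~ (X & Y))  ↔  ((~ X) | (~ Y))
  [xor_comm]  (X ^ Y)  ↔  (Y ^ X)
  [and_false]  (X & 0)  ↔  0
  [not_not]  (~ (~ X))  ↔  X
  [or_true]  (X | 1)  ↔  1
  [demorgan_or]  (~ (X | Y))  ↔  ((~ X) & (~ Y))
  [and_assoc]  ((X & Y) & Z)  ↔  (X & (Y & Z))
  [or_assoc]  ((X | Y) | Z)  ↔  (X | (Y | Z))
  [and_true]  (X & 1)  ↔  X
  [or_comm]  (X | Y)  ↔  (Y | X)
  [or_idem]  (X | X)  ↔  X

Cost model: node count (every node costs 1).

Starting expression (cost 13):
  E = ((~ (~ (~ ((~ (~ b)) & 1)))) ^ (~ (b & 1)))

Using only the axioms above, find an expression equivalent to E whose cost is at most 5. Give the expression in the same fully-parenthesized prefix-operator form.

step 1: not_not (→) rewrites (~ (~ b)) into b, now ((~ (~ (~ (b & 1)))) ^ (~ (b & 1)))
step 2: not_not (→) rewrites (~ (~ (~ (b & 1)))) into (~ (b & 1)), now ((~ (b & 1)) ^ (~ (b & 1)))
step 3: and_true (→) rewrites (b & 1) into b, now ((~ (b & 1)) ^ (~ b))
step 4: and_true (→) rewrites (b & 1) into b, reaching cost 5 (bound 5)

((~ b) ^ (~ b))   [cost 5]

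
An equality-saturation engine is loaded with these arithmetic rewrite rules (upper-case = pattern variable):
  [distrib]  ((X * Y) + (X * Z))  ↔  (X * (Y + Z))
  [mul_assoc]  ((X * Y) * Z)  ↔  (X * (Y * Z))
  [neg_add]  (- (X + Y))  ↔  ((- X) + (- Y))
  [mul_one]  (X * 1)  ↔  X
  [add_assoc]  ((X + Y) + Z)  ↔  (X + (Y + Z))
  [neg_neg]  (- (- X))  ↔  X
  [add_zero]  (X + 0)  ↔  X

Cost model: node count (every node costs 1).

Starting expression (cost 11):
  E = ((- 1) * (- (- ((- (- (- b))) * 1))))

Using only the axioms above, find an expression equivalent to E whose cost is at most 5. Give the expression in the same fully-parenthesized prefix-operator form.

(1) (- (- b))  =[neg_neg →]=  b    ⊢ ((- 1) * (- (- ((- b) * 1))))
(2) ((- b) * 1)  =[mul_one →]=  (- b)    ⊢ ((- 1) * (- (- (- b))))
(3) (- (- (- b)))  =[neg_neg →]=  (- b)    ⊢ cost 5, within 5

((- 1) * (- b))   [cost 5]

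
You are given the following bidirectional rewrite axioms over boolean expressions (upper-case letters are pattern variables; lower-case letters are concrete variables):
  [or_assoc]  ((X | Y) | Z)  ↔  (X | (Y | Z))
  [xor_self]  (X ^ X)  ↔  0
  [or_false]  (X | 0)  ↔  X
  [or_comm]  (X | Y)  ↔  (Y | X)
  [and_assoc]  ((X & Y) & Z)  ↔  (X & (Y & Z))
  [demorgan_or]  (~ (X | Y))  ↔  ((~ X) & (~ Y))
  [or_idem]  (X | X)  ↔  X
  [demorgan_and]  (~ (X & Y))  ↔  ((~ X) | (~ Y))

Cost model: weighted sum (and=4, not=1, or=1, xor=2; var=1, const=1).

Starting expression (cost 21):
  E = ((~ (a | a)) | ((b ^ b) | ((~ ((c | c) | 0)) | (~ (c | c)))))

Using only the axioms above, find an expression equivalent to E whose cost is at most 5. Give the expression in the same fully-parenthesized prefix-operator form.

((~ a) | (~ c))   [cost 5]

1. [or_false →] ((c | c) | 0)  →  (c | c);  E = ((~ (a | a)) | ((b ^ b) | ((~ (c | c)) | (~ (c | c)))))
2. [or_comm →] ((b ^ b) | ((~ (c | c)) | (~ (c | c))))  →  (((~ (c | c)) | (~ (c | c))) | (b ^ b));  E = ((~ (a | a)) | (((~ (c | c)) | (~ (c | c))) | (b ^ b)))
3. [xor_self →] (b ^ b)  →  0;  E = ((~ (a | a)) | (((~ (c | c)) | (~ (c | c))) | 0))
4. [or_idem →] ((~ (c | c)) | (~ (c | c)))  →  (~ (c | c));  E = ((~ (a | a)) | ((~ (c | c)) | 0))
5. [or_false →] ((~ (c | c)) | 0)  →  (~ (c | c));  E = ((~ (a | a)) | (~ (c | c)))
6. [or_idem →] (c | c)  →  c;  E = ((~ (a | a)) | (~ c))
7. [or_idem →] (a | a)  →  a;  cost 5 ≤ 5, done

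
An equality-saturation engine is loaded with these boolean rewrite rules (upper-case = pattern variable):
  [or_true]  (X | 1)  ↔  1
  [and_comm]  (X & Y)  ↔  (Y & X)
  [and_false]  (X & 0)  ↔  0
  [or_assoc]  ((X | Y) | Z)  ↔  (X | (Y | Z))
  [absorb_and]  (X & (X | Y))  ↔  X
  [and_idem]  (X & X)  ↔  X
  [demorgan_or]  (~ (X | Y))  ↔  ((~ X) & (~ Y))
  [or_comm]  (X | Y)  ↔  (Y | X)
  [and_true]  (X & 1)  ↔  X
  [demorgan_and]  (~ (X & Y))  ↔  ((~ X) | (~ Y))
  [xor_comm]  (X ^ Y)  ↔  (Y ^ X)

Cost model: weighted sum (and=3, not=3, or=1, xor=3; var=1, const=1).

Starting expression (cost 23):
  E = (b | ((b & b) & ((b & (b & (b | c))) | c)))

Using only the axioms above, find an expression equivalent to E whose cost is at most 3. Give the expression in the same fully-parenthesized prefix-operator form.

(1) (b & (b | c))  =[absorb_and →]=  b    ⊢ (b | ((b & b) & ((b & b) | c)))
(2) ((b & b) & ((b & b) | c))  =[absorb_and →]=  (b & b)    ⊢ (b | (b & b))
(3) (b & b)  =[and_idem →]=  b    ⊢ cost 3, within 3

(b | b)   [cost 3]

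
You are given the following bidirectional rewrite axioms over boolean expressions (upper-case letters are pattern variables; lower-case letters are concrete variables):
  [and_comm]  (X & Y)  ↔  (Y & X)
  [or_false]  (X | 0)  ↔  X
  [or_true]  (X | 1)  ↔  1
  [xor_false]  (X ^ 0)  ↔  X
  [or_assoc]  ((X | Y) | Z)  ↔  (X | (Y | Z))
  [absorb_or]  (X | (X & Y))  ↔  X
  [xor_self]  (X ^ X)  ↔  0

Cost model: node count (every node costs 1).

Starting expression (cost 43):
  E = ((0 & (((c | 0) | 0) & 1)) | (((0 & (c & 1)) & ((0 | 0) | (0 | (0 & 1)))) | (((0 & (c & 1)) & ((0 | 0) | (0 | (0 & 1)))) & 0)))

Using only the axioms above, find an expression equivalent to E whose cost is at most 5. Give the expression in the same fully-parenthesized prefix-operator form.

(0 & (c & 1))   [cost 5]

1. [absorb_or →] (((0 & (c & 1)) & ((0 | 0) | (0 | (0 & 1)))) | (((0 & (c & 1)) & ((0 | 0) | (0 | (0 & 1)))) & 0))  →  ((0 & (c & 1)) & ((0 | 0) | (0 | (0 & 1))));  E = ((0 & (((c | 0) | 0) & 1)) | ((0 & (c & 1)) & ((0 | 0) | (0 | (0 & 1)))))
2. [absorb_or →] (0 | (0 & 1))  →  0;  E = ((0 & (((c | 0) | 0) & 1)) | ((0 & (c & 1)) & ((0 | 0) | 0)))
3. [or_false →] (c | 0)  →  c;  E = ((0 & ((c | 0) & 1)) | ((0 & (c & 1)) & ((0 | 0) | 0)))
4. [or_false →] (c | 0)  →  c;  E = ((0 & (c & 1)) | ((0 & (c & 1)) & ((0 | 0) | 0)))
5. [or_false →] ((0 | 0) | 0)  →  (0 | 0);  E = ((0 & (c & 1)) | ((0 & (c & 1)) & (0 | 0)))
6. [or_false →] (0 | 0)  →  0;  E = ((0 & (c & 1)) | ((0 & (c & 1)) & 0))
7. [absorb_or →] ((0 & (c & 1)) | ((0 & (c & 1)) & 0))  →  (0 & (c & 1));  cost 5 ≤ 5, done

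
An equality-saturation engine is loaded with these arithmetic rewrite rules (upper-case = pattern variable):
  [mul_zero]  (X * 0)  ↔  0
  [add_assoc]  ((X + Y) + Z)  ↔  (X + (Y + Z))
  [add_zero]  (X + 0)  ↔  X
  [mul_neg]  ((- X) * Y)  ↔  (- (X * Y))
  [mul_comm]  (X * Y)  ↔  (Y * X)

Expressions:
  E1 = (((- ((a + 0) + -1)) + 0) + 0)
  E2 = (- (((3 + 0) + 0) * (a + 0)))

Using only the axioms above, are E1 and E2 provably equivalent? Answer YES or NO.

All listed rules preserve value, hence provable equivalence implies equal values everywhere; look for a separating assignment.
a=0 gives E1 ↦ 1, E2 ↦ 0; values differ ⇒ not provably equivalent.

NO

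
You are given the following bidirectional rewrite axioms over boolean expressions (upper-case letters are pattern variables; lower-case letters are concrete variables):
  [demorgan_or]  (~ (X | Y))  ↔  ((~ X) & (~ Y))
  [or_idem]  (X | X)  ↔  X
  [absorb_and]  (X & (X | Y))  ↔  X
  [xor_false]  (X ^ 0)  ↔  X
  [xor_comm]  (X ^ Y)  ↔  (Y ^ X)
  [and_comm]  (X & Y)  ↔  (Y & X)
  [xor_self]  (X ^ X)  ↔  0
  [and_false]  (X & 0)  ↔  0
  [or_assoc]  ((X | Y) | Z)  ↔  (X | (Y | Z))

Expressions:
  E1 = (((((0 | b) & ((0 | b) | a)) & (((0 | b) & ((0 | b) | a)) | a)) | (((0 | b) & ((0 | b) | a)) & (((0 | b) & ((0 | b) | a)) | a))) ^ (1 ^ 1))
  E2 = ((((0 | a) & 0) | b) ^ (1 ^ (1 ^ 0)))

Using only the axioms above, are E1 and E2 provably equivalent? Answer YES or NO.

step 1: or_idem (→) rewrites ((((0 | b) & ((0 | b) | a)) & (((0 | b) & ((0 | b) | a)) | a)) | (((0 | b) & ((0 | b) | a)) & (((0 | b) & ((0 | b) | a)) | a))) into (((0 | b) & ((0 | b) | a)) & (((0 | b) & ((0 | b) | a)) | a)), now ((((0 | b) & ((0 | b) | a)) & (((0 | b) & ((0 | b) | a)) | a)) ^ (1 ^ 1))
step 2: absorb_and (→) rewrites (((0 | b) & ((0 | b) | a)) & (((0 | b) & ((0 | b) | a)) | a)) into ((0 | b) & ((0 | b) | a)), now (((0 | b) & ((0 | b) | a)) ^ (1 ^ 1))
step 3: absorb_and (→) rewrites ((0 | b) & ((0 | b) | a)) into (0 | b), now ((0 | b) ^ (1 ^ 1))
step 4: xor_false (←) rewrites 1 into (1 ^ 0), now ((0 | b) ^ (1 ^ (1 ^ 0)))
step 5: absorb_and (←) rewrites 0 into (0 & (0 | a)), now (((0 & (0 | a)) | b) ^ (1 ^ (1 ^ 0)))
step 6: and_comm (→) rewrites (0 & (0 | a)) into ((0 | a) & 0), which is E2

YES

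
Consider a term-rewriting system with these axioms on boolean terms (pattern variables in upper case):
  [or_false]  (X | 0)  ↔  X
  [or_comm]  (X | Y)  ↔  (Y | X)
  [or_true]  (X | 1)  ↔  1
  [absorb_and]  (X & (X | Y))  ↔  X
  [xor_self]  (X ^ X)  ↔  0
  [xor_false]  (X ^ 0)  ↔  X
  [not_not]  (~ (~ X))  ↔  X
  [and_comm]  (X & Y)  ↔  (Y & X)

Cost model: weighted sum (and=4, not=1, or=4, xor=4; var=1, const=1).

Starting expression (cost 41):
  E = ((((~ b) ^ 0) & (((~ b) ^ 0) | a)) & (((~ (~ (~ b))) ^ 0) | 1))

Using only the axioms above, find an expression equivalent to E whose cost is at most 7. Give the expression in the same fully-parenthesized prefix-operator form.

(1) (~ (~ b))  =[not_not →]=  b    ⊢ ((((~ b) ^ 0) & (((~ b) ^ 0) | a)) & (((~ b) ^ 0) | 1))
(2) (((~ b) ^ 0) & (((~ b) ^ 0) | a))  =[absorb_and →]=  ((~ b) ^ 0)    ⊢ (((~ b) ^ 0) & (((~ b) ^ 0) | 1))
(3) (((~ b) ^ 0) & (((~ b) ^ 0) | 1))  =[absorb_and →]=  ((~ b) ^ 0)    ⊢ cost 7, within 7

((~ b) ^ 0)   [cost 7]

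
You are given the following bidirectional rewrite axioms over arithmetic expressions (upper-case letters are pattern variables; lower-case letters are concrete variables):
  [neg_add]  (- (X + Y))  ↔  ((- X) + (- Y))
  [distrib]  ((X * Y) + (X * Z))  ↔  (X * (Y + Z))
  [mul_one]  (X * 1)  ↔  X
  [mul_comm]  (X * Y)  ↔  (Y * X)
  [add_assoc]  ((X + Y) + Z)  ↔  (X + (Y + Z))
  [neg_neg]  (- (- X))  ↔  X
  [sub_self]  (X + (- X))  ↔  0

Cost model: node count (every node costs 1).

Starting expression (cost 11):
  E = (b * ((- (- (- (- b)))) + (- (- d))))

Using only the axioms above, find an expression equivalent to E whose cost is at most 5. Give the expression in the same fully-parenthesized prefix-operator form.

(b * (b + d))   [cost 5]

(1) (- (- (- b)))  =[neg_neg →]=  (- b)    ⊢ (b * ((- (- b)) + (- (- d))))
(2) (- (- b))  =[neg_neg →]=  b    ⊢ (b * (b + (- (- d))))
(3) (- (- d))  =[neg_neg →]=  d    ⊢ cost 5, within 5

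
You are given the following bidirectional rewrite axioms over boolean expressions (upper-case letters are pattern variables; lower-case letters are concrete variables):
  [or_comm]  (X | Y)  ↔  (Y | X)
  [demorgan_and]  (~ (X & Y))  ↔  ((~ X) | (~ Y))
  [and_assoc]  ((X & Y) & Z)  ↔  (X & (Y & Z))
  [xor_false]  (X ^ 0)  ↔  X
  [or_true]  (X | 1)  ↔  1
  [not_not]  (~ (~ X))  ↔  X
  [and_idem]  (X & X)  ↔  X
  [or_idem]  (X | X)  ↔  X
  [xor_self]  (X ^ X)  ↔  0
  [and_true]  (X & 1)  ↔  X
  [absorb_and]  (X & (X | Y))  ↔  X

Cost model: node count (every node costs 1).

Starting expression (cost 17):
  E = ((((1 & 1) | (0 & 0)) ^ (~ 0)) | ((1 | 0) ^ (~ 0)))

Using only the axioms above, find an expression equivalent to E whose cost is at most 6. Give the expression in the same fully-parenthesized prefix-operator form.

1. [and_idem →] (1 & 1)  →  1;  E = (((1 | (0 & 0)) ^ (~ 0)) | ((1 | 0) ^ (~ 0)))
2. [and_idem →] (0 & 0)  →  0;  E = (((1 | 0) ^ (~ 0)) | ((1 | 0) ^ (~ 0)))
3. [or_idem →] (((1 | 0) ^ (~ 0)) | ((1 | 0) ^ (~ 0)))  →  ((1 | 0) ^ (~ 0));  cost 6 ≤ 6, done

((1 | 0) ^ (~ 0))   [cost 6]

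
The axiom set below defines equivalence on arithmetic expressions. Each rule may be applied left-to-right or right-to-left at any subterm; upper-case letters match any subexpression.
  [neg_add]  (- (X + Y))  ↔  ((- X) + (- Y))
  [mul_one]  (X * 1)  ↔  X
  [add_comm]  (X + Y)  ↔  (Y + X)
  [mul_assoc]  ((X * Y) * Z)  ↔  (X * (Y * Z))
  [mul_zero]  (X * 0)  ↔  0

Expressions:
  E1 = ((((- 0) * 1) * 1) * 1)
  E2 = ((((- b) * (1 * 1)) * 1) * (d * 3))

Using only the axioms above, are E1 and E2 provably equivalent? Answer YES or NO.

NO

The axioms are sound identities: if E1 ↔* E2 then E1 and E2 evaluate identically under any assignment.
Under b=1, d=1: E1 evaluates to 0, E2 to -3. Distinct ⇒ no rewrite sequence connects them.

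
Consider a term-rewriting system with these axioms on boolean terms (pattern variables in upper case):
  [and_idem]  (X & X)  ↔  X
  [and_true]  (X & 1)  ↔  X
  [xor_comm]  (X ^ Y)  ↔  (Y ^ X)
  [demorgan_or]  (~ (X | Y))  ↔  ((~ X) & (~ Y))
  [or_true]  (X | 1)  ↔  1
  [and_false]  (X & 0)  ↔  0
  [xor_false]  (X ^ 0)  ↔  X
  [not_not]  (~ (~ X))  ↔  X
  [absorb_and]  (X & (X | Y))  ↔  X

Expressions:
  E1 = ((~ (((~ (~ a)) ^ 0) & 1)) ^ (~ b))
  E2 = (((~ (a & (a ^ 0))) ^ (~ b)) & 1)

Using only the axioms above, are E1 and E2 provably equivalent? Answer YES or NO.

YES

step 1: and_true (→) rewrites (((~ (~ a)) ^ 0) & 1) into ((~ (~ a)) ^ 0), now ((~ ((~ (~ a)) ^ 0)) ^ (~ b))
step 2: xor_false (→) rewrites ((~ (~ a)) ^ 0) into (~ (~ a)), now ((~ (~ (~ a))) ^ (~ b))
step 3: not_not (→) rewrites (~ (~ a)) into a, now ((~ a) ^ (~ b))
step 4: and_idem (←) rewrites a into (a & a), now ((~ (a & a)) ^ (~ b))
step 5: xor_false (←) rewrites a into (a ^ 0), now ((~ (a & (a ^ 0))) ^ (~ b))
step 6: and_true (←) rewrites ((~ (a & (a ^ 0))) ^ (~ b)) into (((~ (a & (a ^ 0))) ^ (~ b)) & 1), which is E2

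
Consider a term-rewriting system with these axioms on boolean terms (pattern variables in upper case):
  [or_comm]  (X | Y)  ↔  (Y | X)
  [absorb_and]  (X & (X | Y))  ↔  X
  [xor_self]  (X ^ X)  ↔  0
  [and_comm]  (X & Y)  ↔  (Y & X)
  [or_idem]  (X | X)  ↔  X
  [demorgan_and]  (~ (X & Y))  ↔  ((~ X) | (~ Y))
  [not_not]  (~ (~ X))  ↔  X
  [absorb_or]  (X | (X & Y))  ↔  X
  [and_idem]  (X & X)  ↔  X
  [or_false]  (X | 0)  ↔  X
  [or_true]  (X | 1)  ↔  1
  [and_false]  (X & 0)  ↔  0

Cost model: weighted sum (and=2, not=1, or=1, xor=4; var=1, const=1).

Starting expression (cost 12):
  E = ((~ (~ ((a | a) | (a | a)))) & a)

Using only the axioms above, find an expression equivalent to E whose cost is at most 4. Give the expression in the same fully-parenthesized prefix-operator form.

1. [or_idem →] ((a | a) | (a | a))  →  (a | a);  E = ((~ (~ (a | a))) & a)
2. [not_not →] (~ (~ (a | a)))  →  (a | a);  E = ((a | a) & a)
3. [or_idem →] (a | a)  →  a;  cost 4 ≤ 4, done

(a & a)   [cost 4]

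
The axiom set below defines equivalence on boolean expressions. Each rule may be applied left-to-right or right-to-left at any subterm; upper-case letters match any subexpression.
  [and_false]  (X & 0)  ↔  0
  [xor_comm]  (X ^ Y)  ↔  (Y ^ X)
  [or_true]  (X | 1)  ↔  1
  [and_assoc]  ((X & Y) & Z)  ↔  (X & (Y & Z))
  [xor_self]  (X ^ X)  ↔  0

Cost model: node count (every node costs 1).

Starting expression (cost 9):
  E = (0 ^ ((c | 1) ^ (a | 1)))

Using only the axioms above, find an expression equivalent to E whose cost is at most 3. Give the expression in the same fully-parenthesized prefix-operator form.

(1) (a | 1)  =[or_true →]=  1    ⊢ (0 ^ ((c | 1) ^ 1))
(2) (c | 1)  =[or_true →]=  1    ⊢ (0 ^ (1 ^ 1))
(3) (1 ^ 1)  =[xor_self →]=  0    ⊢ cost 3, within 3

(0 ^ 0)   [cost 3]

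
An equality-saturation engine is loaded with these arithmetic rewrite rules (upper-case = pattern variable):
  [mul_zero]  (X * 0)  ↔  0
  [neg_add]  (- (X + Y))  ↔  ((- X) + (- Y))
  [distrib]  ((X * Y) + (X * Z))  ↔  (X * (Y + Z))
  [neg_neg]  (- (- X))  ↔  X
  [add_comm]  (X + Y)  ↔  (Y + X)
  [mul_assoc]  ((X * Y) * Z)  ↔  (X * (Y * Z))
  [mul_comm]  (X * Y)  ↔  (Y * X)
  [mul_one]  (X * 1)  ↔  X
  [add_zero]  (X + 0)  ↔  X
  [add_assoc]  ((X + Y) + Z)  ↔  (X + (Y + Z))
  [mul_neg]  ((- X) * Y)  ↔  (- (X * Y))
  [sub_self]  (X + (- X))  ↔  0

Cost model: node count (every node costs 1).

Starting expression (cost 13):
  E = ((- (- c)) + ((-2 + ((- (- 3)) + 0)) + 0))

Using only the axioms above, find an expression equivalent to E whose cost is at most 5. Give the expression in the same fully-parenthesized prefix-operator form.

step 1: add_zero (→) rewrites ((-2 + ((- (- 3)) + 0)) + 0) into (-2 + ((- (- 3)) + 0)), now ((- (- c)) + (-2 + ((- (- 3)) + 0)))
step 2: neg_neg (→) rewrites (- (- c)) into c, now (c + (-2 + ((- (- 3)) + 0)))
step 3: neg_neg (→) rewrites (- (- 3)) into 3, now (c + (-2 + (3 + 0)))
step 4: add_zero (→) rewrites (3 + 0) into 3, reaching cost 5 (bound 5)

(c + (-2 + 3))   [cost 5]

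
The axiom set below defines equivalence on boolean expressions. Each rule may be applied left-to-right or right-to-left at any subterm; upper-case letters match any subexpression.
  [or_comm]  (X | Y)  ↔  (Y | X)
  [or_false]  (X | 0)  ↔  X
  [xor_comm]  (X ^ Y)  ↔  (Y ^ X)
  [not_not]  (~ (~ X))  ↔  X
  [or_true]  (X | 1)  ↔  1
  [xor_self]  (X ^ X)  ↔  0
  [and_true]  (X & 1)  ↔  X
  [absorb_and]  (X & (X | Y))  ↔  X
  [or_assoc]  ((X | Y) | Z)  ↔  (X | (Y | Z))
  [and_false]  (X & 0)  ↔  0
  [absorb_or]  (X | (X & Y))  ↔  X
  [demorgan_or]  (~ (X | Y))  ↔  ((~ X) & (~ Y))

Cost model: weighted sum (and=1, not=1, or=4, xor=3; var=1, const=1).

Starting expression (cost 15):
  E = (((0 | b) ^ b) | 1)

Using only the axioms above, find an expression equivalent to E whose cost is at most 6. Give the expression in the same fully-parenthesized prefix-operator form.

(0 | 1)   [cost 6]

step 1: or_comm (→) rewrites (0 | b) into (b | 0), now (((b | 0) ^ b) | 1)
step 2: or_false (→) rewrites (b | 0) into b, now ((b ^ b) | 1)
step 3: xor_self (→) rewrites (b ^ b) into 0, reaching cost 6 (bound 6)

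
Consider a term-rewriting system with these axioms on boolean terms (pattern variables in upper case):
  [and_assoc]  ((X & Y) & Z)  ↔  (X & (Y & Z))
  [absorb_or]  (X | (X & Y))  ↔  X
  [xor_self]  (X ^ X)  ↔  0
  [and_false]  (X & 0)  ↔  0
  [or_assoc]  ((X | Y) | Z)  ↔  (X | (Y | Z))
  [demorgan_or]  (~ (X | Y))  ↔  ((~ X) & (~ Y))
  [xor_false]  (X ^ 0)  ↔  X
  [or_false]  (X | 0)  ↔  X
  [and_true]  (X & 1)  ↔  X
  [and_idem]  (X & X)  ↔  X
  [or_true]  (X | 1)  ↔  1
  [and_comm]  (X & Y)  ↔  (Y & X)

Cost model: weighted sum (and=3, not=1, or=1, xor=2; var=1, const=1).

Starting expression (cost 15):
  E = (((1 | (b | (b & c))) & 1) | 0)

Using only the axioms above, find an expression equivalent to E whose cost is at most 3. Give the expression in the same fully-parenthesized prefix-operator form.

step 1: or_false (→) rewrites (((1 | (b | (b & c))) & 1) | 0) into ((1 | (b | (b & c))) & 1)
step 2: absorb_or (→) rewrites (b | (b & c)) into b, now ((1 | b) & 1)
step 3: and_true (→) rewrites ((1 | b) & 1) into (1 | b), reaching cost 3 (bound 3)

(1 | b)   [cost 3]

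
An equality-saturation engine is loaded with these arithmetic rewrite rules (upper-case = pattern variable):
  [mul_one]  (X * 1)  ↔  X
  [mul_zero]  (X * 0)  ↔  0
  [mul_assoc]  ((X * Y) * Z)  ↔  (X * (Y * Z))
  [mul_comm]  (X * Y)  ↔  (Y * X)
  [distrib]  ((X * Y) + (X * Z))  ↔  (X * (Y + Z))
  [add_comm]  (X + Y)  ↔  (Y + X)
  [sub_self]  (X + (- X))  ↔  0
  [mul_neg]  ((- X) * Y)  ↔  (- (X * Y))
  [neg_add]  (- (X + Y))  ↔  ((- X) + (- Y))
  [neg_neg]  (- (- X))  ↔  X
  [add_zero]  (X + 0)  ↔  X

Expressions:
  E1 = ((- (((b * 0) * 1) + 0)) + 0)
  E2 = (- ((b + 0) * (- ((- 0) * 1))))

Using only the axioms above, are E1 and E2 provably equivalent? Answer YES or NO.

(1) (((b * 0) * 1) + 0)  =[add_zero →]=  ((b * 0) * 1)    ⊢ ((- ((b * 0) * 1)) + 0)
(2) ((b * 0) * 1)  =[mul_one →]=  (b * 0)    ⊢ ((- (b * 0)) + 0)
(3) ((- (b * 0)) + 0)  =[add_zero →]=  (- (b * 0))
(4) 0  =[neg_neg ←]=  (- (- 0))    ⊢ (- (b * (- (- 0))))
(5) b  =[add_zero ←]=  (b + 0)    ⊢ (- ((b + 0) * (- (- 0))))
(6) (- 0)  =[mul_one ←]=  ((- 0) * 1)    ⊢ E2

YES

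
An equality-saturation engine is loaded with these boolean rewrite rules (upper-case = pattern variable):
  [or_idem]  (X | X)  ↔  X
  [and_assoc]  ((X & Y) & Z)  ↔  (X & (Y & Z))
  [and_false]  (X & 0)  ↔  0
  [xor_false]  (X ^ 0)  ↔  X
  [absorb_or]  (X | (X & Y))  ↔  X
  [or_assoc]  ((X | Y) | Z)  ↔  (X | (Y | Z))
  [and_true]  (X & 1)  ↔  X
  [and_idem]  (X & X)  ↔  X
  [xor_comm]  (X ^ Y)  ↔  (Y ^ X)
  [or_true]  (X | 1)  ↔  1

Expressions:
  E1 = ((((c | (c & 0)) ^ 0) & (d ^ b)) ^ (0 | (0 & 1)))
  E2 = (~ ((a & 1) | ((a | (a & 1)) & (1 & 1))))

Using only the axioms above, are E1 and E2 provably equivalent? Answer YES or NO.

All listed rules preserve value, hence provable equivalence implies equal values everywhere; look for a separating assignment.
a=0, b=0, c=0, d=0 gives E1 ↦ 0, E2 ↦ 1; values differ ⇒ not provably equivalent.

NO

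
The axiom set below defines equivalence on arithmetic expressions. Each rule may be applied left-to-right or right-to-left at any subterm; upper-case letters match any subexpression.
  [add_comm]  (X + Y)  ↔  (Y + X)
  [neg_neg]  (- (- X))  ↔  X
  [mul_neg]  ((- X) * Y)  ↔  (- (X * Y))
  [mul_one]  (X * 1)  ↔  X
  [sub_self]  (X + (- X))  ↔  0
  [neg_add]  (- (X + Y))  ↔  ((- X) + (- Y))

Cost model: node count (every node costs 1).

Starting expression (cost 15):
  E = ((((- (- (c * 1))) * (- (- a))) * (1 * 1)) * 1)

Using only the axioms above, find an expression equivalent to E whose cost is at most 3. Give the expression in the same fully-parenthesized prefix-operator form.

(1) (c * 1)  =[mul_one →]=  c    ⊢ ((((- (- c)) * (- (- a))) * (1 * 1)) * 1)
(2) (1 * 1)  =[mul_one →]=  1    ⊢ ((((- (- c)) * (- (- a))) * 1) * 1)
(3) ((((- (- c)) * (- (- a))) * 1) * 1)  =[mul_one →]=  (((- (- c)) * (- (- a))) * 1)
(4) (((- (- c)) * (- (- a))) * 1)  =[mul_one →]=  ((- (- c)) * (- (- a)))
(5) (- (- a))  =[neg_neg →]=  a    ⊢ ((- (- c)) * a)
(6) (- (- c))  =[neg_neg →]=  c    ⊢ cost 3, within 3

(c * a)   [cost 3]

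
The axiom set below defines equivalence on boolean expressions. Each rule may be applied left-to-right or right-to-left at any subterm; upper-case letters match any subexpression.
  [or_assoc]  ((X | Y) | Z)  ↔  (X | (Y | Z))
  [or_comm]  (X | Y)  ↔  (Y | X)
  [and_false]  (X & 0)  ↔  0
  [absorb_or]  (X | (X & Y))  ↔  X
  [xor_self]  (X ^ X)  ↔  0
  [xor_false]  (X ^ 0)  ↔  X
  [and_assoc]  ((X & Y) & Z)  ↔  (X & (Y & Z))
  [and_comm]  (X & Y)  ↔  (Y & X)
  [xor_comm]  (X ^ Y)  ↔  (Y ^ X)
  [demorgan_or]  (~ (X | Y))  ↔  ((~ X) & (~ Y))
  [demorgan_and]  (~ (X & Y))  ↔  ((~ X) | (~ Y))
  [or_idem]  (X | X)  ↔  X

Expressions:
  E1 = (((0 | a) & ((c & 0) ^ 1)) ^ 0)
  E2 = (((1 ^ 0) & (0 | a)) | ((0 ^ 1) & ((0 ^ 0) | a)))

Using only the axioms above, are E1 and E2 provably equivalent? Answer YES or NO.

YES

step 1: and_false (→) rewrites (c & 0) into 0, now (((0 | a) & (0 ^ 1)) ^ 0)
step 2: xor_false (→) rewrites (((0 | a) & (0 ^ 1)) ^ 0) into ((0 | a) & (0 ^ 1))
step 3: and_comm (→) rewrites ((0 | a) & (0 ^ 1)) into ((0 ^ 1) & (0 | a))
step 4: or_idem (←) rewrites ((0 ^ 1) & (0 | a)) into (((0 ^ 1) & (0 | a)) | ((0 ^ 1) & (0 | a)))
step 5: xor_self (←) rewrites 0 into (0 ^ 0), now (((0 ^ 1) & (0 | a)) | ((0 ^ 1) & ((0 ^ 0) | a)))
step 6: xor_comm (→) rewrites (0 ^ 1) into (1 ^ 0), which is E2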